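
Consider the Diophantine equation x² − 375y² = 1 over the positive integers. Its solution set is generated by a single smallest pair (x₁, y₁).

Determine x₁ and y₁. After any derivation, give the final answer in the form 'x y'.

d=375: √d = [19; 2,1,2,1,5,1,2,1,2,38] (ℓ=10, even), read p_9/q_9
k=0  a_k=19  p_k/q_k = 19/1
…
k=5  a_k=5  p_k/q_k = 1220/63
k=6  a_k=1  p_k/q_k = 1433/74
k=7  a_k=2  p_k/q_k = 4086/211
k=8  a_k=1  p_k/q_k = 5519/285
k=9  a_k=2  p_k/q_k = 15124/781
fundamental: x₁=15124, y₁=781  (since 228735376 − 375·609961 = 1)

15124 781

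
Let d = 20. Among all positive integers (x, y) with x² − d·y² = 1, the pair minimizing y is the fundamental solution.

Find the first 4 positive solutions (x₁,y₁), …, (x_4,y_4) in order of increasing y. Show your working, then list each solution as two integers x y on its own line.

√20 = [4; 2,8, …], period ℓ=2 (even) → k=1
a_0=4:  p_0=4·1+0=4,  q_0=4·0+1=1
a_1=2:  p_1=2·4+1=9,  q_1=2·1+0=2
fundamental: x₁=9, y₁=2  (since 81 − 20·4 = 1)
(9+2√20)^2 = 161 + 36√20
(9+2√20)^3 = 2889 + 646√20
(9+2√20)^4 = 51841 + 11592√20

9 2
161 36
2889 646
51841 11592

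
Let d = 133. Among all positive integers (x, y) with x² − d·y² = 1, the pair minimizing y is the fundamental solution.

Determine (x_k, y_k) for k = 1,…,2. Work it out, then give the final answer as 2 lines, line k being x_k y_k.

2588599 224460
13401689565601 1162073863080

√133 = [11; 1,1,7,5,1,…,1,1,22, …], period ℓ=16 (even) → k=15
k=0  a_k=11  p_k/q_k = 11/1
k=1  a_k=1  p_k/q_k = 12/1
k=2  a_k=1  p_k/q_k = 23/2
k=3  a_k=7  p_k/q_k = 173/15
k=4  a_k=5  p_k/q_k = 888/77
k=5  a_k=1  p_k/q_k = 1061/92
…
k=7  a_k=1  p_k/q_k = 3010/261
k=8  a_k=2  p_k/q_k = 7969/691
k=9  a_k=1  p_k/q_k = 10979/952
…
k=11  a_k=1  p_k/q_k = 29927/2595
k=12  a_k=5  p_k/q_k = 168583/14618
k=13  a_k=7  p_k/q_k = 1210008/104921
k=14  a_k=1  p_k/q_k = 1378591/119539
k=15  a_k=1  p_k/q_k = 2588599/224460
→ (2588599, 224460).  Check: 2588599²=6700844782801, 133·224460²=6700844782800, difference 1.
(x_2, y_2) = (2588599·2588599 + 133·224460·224460, 2588599·224460 + 224460·2588599) = (13401689565601, 1162073863080)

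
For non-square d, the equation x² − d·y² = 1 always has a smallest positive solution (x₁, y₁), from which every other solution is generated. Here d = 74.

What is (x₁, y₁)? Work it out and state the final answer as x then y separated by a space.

√74 = [8; 1,1,1,1,16, …], period ℓ=5 (odd) → k=9
a_0=8:  p_0=8·1+0=8,  q_0=8·0+1=1
a_1=1:  p_1=1·8+1=9,  q_1=1·1+0=1
…
a_4=1:  p_4=1·26+17=43,  q_4=1·3+2=5
…
a_7=1:  p_7=1·757+714=1471,  q_7=1·88+83=171
a_8=1:  p_8=1·1471+757=2228,  q_8=1·171+88=259
a_9=1:  p_9=1·2228+1471=3699,  q_9=1·259+171=430
fundamental: x₁=3699, y₁=430  (since 13682601 − 74·184900 = 1)

3699 430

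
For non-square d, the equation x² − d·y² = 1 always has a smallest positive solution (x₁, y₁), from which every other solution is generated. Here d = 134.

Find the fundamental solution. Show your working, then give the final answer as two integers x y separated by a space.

145925 12606

[11; 1,1,2,1,3,…,1,1,22] for √134; ℓ=14 ⇒ convergent index 13
a_0=11:  p_0=11·1+0=11,  q_0=11·0+1=1
…
a_2=1:  p_2=1·12+11=23,  q_2=1·1+1=2
a_3=2:  p_3=2·23+12=58,  q_3=2·2+1=5
…
a_5=3:  p_5=3·81+58=301,  q_5=3·7+5=26
…
a_8=1:  p_8=1·4121+382=4503,  q_8=1·356+33=389
a_9=3:  p_9=3·4503+4121=17630,  q_9=3·389+356=1523
…
a_12=1:  p_12=1·61896+22133=84029,  q_12=1·5347+1912=7259
a_13=1:  p_13=1·84029+61896=145925,  q_13=1·7259+5347=12606
(x₁, y₁) = (145925, 12606);  145925² − 134·12606² = 1 ✓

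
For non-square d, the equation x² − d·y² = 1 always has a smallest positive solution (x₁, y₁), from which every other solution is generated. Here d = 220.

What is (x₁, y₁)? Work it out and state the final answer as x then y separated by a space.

√220 = [14; 1,4,1,28, …], period ℓ=4 (even) → k=3
i=0: a=14 ⇒ p=14, q=1
i=1: a=1 ⇒ p=15, q=1
i=2: a=4 ⇒ p=74, q=5
i=3: a=1 ⇒ p=89, q=6
→ (89, 6).  Check: 89²=7921, 220·6²=7920, difference 1.

89 6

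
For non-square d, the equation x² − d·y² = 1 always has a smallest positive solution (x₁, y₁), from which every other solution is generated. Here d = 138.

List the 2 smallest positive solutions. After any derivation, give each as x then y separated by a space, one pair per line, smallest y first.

47 4
4417 376

√138 → a₀=11, period (1,2,1,22); ℓ=4 even so k=3
step 0: (11, 1)  from 11·(1,0) + (0,1)
step 1: (12, 1)  from 1·(11,1) + (1,0)
step 2: (35, 3)  from 2·(12,1) + (11,1)
step 3: (47, 4)  from 1·(35,3) + (12,1)
fundamental: x₁=47, y₁=4  (since 2209 − 138·16 = 1)
n=2: (47,4)∘(47,4) = (47·47+138·4·4, 47·4+4·47) = (4417,376)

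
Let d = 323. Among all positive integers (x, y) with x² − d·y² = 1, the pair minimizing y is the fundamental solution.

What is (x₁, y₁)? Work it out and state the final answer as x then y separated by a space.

d=323: √d = [17; 1,34] (ℓ=2, even), read p_1/q_1
i=0: a=17 ⇒ p=17, q=1
i=1: a=1 ⇒ p=18, q=1
(x₁, y₁) = (18, 1);  18² − 323·1² = 1 ✓

18 1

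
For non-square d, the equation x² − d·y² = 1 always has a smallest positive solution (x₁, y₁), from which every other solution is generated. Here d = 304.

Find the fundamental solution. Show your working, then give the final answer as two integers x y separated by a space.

√304 = [17; 2,3,2,1,1,1,1,1,2,3,2,34, …], period ℓ=12 (even) → k=11
i=0: a=17 ⇒ p=17, q=1
…
i=3: a=2 ⇒ p=279, q=16
…
i=5: a=1 ⇒ p=680, q=39
…
i=7: a=1 ⇒ p=1761, q=101
i=8: a=1 ⇒ p=2842, q=163
i=9: a=2 ⇒ p=7445, q=427
i=10: a=3 ⇒ p=25177, q=1444
i=11: a=2 ⇒ p=57799, q=3315
fundamental: x₁=57799, y₁=3315  (since 3340724401 − 304·10989225 = 1)

57799 3315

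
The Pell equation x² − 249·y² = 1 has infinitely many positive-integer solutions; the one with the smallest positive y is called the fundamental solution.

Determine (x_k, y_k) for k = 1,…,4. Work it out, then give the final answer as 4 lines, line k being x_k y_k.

8553815 542076
146335502108449 9273635639880
2503453625935556812055 158649927281879742324
42828158354663763449114371201 2714124255465295062538692240

√249 = [15; 1,3,1,1,5,…,3,1,30, …], period ℓ=16 (even) → k=15
k=0  a_k=15  p_k/q_k = 15/1
k=1  a_k=1  p_k/q_k = 16/1
k=2  a_k=3  p_k/q_k = 63/4
k=3  a_k=1  p_k/q_k = 79/5
k=4  a_k=1  p_k/q_k = 142/9
k=5  a_k=5  p_k/q_k = 789/50
k=6  a_k=1  p_k/q_k = 931/59
k=7  a_k=3  p_k/q_k = 3582/227
…
k=10  a_k=1  p_k/q_k = 150586/9543
…
k=12  a_k=1  p_k/q_k = 1017351/64472
k=13  a_k=1  p_k/q_k = 1884116/119401
k=14  a_k=3  p_k/q_k = 6669699/422675
k=15  a_k=1  p_k/q_k = 8553815/542076
→ (8553815, 542076).  Check: 8553815²=73167751054225, 249·542076²=73167751054224, difference 1.
k=2:  x_2 = 8553815·8553815+249·542076·542076 = 146335502108449,  y_2 = 8553815·542076+542076·8553815 = 9273635639880
k=3:  x_3 = 8553815·146335502108449+249·542076·9273635639880 = 2503453625935556812055,  y_3 = 8553815·9273635639880+542076·146335502108449 = 158649927281879742324
k=4:  x_4 = 8553815·2503453625935556812055+249·542076·158649927281879742324 = 42828158354663763449114371201,  y_4 = 8553815·158649927281879742324+542076·2503453625935556812055 = 2714124255465295062538692240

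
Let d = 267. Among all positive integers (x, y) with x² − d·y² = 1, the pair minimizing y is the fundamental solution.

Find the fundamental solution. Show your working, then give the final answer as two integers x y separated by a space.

2402 147

[16; 2,1,15,1,2,32] for √267; ℓ=6 ⇒ convergent index 5
step 0: (16, 1)  from 16·(1,0) + (0,1)
step 1: (33, 2)  from 2·(16,1) + (1,0)
step 2: (49, 3)  from 1·(33,2) + (16,1)
step 3: (768, 47)  from 15·(49,3) + (33,2)
step 4: (817, 50)  from 1·(768,47) + (49,3)
step 5: (2402, 147)  from 2·(817,50) + (768,47)
→ (2402, 147).  Check: 2402²=5769604, 267·147²=5769603, difference 1.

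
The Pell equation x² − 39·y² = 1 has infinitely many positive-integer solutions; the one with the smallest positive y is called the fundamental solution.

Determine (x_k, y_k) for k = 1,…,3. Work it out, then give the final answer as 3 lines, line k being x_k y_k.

25 4
1249 200
62425 9996

[6; 4,12] for √39; ℓ=2 ⇒ convergent index 1
i=0: a=6 ⇒ p=6, q=1
i=1: a=4 ⇒ p=25, q=4
→ (25, 4).  Check: 25²=625, 39·4²=624, difference 1.
k=2:  x_2 = 25·25+39·4·4 = 1249,  y_2 = 25·4+4·25 = 200
k=3:  x_3 = 25·1249+39·4·200 = 62425,  y_3 = 25·200+4·1249 = 9996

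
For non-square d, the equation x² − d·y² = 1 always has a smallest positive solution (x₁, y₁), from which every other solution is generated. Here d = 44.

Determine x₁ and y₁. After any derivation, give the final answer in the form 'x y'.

[6; 1,1,1,2,1,1,1,12] for √44; ℓ=8 ⇒ convergent index 7
i=0: a=6 ⇒ p=6, q=1
…
i=3: a=1 ⇒ p=20, q=3
…
i=5: a=1 ⇒ p=73, q=11
i=6: a=1 ⇒ p=126, q=19
i=7: a=1 ⇒ p=199, q=30
fundamental: x₁=199, y₁=30  (since 39601 − 44·900 = 1)

199 30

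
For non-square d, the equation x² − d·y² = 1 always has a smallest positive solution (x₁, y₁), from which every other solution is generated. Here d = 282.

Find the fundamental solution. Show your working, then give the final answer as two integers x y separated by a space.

2351 140

√282 = [16; 1,3,1,4,1,3,1,32, …], period ℓ=8 (even) → k=7
step 0: (16, 1)  from 16·(1,0) + (0,1)
step 1: (17, 1)  from 1·(16,1) + (1,0)
step 2: (67, 4)  from 3·(17,1) + (16,1)
step 3: (84, 5)  from 1·(67,4) + (17,1)
…
step 5: (487, 29)  from 1·(403,24) + (84,5)
step 6: (1864, 111)  from 3·(487,29) + (403,24)
step 7: (2351, 140)  from 1·(1864,111) + (487,29)
fundamental: x₁=2351, y₁=140  (since 5527201 − 282·19600 = 1)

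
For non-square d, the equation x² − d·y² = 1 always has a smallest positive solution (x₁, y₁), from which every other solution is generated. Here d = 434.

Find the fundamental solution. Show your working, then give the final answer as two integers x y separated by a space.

125 6

[20; 1,4,1,40] for √434; ℓ=4 ⇒ convergent index 3
k=0  a_k=20  p_k/q_k = 20/1
k=1  a_k=1  p_k/q_k = 21/1
k=2  a_k=4  p_k/q_k = 104/5
k=3  a_k=1  p_k/q_k = 125/6
fundamental: x₁=125, y₁=6  (since 15625 − 434·36 = 1)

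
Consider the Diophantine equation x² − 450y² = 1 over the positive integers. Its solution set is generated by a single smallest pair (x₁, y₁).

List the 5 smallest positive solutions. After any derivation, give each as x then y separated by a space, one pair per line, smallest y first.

√450 = [21; 4,1,2,4,2,1,4,42, …], period ℓ=8 (even) → k=7
k=0  a_k=21  p_k/q_k = 21/1
…
k=3  a_k=2  p_k/q_k = 297/14
k=4  a_k=4  p_k/q_k = 1294/61
…
k=6  a_k=1  p_k/q_k = 4179/197
k=7  a_k=4  p_k/q_k = 19601/924
fundamental: x₁=19601, y₁=924  (since 384199201 − 450·853776 = 1)
n=2: (19601,924)∘(19601,924) = (19601·19601+450·924·924, 19601·924+924·19601) = (768398401,36222648)
n=3: (768398401,36222648)∘(19601,924) = (19601·768398401+450·924·36222648, 19601·36222648+924·768398401) = (30122754096401,1420000245972)
n=4: (30122754096401,1420000245972)∘(19601,924) = (19601·30122754096401+450·924·1420000245972, 19601·1420000245972+924·30122754096401) = (1180872205318713601,55666849606371696)
n=5: (1180872205318713601,55666849606371696)∘(19601,924) = (19601·1180872205318713601+450·924·55666849606371696, 19601·55666849606371696+924·1180872205318713601) = (46292552162781456490001,2182251836848982980620)

19601 924
768398401 36222648
30122754096401 1420000245972
1180872205318713601 55666849606371696
46292552162781456490001 2182251836848982980620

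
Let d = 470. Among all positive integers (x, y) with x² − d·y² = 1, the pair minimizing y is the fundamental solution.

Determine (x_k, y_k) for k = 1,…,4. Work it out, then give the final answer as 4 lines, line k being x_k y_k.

√470 = [21; 1,2,8,2,1,42, …], period ℓ=6 (even) → k=5
step 0: (21, 1)  from 21·(1,0) + (0,1)
step 1: (22, 1)  from 1·(21,1) + (1,0)
…
step 3: (542, 25)  from 8·(65,3) + (22,1)
step 4: (1149, 53)  from 2·(542,25) + (65,3)
step 5: (1691, 78)  from 1·(1149,53) + (542,25)
→ (1691, 78).  Check: 1691²=2859481, 470·78²=2859480, difference 1.
(x_2, y_2) = (1691·1691 + 470·78·78, 1691·78 + 78·1691) = (5718961, 263796)
(x_3, y_3) = (1691·5718961 + 470·78·263796, 1691·263796 + 78·5718961) = (19341524411, 892157994)
(x_4, y_4) = (1691·19341524411 + 470·78·892157994, 1691·892157994 + 78·19341524411) = (65413029839041, 3017278071912)

1691 78
5718961 263796
19341524411 892157994
65413029839041 3017278071912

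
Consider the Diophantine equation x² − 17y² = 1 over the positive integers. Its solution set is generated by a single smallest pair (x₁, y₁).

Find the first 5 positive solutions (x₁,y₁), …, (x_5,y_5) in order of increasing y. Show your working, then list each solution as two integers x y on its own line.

d=17: √d = [4; 8] (ℓ=1, odd), read p_1/q_1
k=0  a_k=4  p_k/q_k = 4/1
k=1  a_k=8  p_k/q_k = 33/8
fundamental: x₁=33, y₁=8  (since 1089 − 17·64 = 1)
(x_2, y_2) = (33·33 + 17·8·8, 33·8 + 8·33) = (2177, 528)
(x_3, y_3) = (33·2177 + 17·8·528, 33·528 + 8·2177) = (143649, 34840)
(x_4, y_4) = (33·143649 + 17·8·34840, 33·34840 + 8·143649) = (9478657, 2298912)
(x_5, y_5) = (33·9478657 + 17·8·2298912, 33·2298912 + 8·9478657) = (625447713, 151693352)

33 8
2177 528
143649 34840
9478657 2298912
625447713 151693352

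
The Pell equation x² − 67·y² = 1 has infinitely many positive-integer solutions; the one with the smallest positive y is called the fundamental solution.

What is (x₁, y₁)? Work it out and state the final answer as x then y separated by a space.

√67 = [8; 5,2,1,1,7,1,1,2,5,16, …], period ℓ=10 (even) → k=9
i=0: a=8 ⇒ p=8, q=1
i=1: a=5 ⇒ p=41, q=5
…
i=4: a=1 ⇒ p=221, q=27
i=5: a=7 ⇒ p=1678, q=205
i=6: a=1 ⇒ p=1899, q=232
i=7: a=1 ⇒ p=3577, q=437
i=8: a=2 ⇒ p=9053, q=1106
i=9: a=5 ⇒ p=48842, q=5967
(x₁, y₁) = (48842, 5967);  48842² − 67·5967² = 1 ✓

48842 5967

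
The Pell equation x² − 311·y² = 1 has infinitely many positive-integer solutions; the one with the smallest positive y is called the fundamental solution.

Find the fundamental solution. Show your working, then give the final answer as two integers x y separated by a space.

d=311: √d = [17; 1,1,1,2,1,…,1,1,34] (ℓ=16, even), read p_15/q_15
step 0: (17, 1)  from 17·(1,0) + (0,1)
…
step 7: (4109, 233)  from 3·(1305,74) + (194,11)
…
step 9: (217583, 12338)  from 3·(71158,4035) + (4109,233)
…
step 14: (10724507, 608131)  from 1·(6159373,349266) + (4565134,258865)
step 15: (16883880, 957397)  from 1·(10724507,608131) + (6159373,349266)
→ (16883880, 957397).  Check: 16883880²=285065403854400, 311·957397²=285065403854399, difference 1.

16883880 957397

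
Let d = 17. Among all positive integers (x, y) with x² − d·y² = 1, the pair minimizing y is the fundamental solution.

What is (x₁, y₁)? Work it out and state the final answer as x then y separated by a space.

33 8

√17 → a₀=4, period (8); ℓ=1 odd so k=1
a_0=4:  p_0=4·1+0=4,  q_0=4·0+1=1
a_1=8:  p_1=8·4+1=33,  q_1=8·1+0=8
(x₁, y₁) = (33, 8);  33² − 17·8² = 1 ✓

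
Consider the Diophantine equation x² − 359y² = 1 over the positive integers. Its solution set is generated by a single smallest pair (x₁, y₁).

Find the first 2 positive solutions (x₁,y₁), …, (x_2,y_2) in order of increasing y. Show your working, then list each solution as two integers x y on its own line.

d=359: √d = [18; 1,17,1,36] (ℓ=4, even), read p_3/q_3
step 0: (18, 1)  from 18·(1,0) + (0,1)
step 1: (19, 1)  from 1·(18,1) + (1,0)
step 2: (341, 18)  from 17·(19,1) + (18,1)
step 3: (360, 19)  from 1·(341,18) + (19,1)
→ (360, 19).  Check: 360²=129600, 359·19²=129599, difference 1.
(x_2, y_2) = (360·360 + 359·19·19, 360·19 + 19·360) = (259199, 13680)

360 19
259199 13680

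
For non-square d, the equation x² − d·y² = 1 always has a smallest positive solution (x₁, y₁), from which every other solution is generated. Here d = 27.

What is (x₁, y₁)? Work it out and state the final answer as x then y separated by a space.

√27 = [5; 5,10, …], period ℓ=2 (even) → k=1
step 0: (5, 1)  from 5·(1,0) + (0,1)
step 1: (26, 5)  from 5·(5,1) + (1,0)
fundamental: x₁=26, y₁=5  (since 676 − 27·25 = 1)

26 5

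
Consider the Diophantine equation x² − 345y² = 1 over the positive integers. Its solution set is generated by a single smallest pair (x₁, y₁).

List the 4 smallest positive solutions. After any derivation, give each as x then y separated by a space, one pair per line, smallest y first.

√345 → a₀=18, period (1,1,2,1,6,1,2,1,1,36); ℓ=10 even so k=9
i=0: a=18 ⇒ p=18, q=1
i=1: a=1 ⇒ p=19, q=1
…
i=3: a=2 ⇒ p=93, q=5
i=4: a=1 ⇒ p=130, q=7
i=5: a=6 ⇒ p=873, q=47
…
i=7: a=2 ⇒ p=2879, q=155
i=8: a=1 ⇒ p=3882, q=209
i=9: a=1 ⇒ p=6761, q=364
fundamental: x₁=6761, y₁=364  (since 45711121 − 345·132496 = 1)
n=2: (6761,364)∘(6761,364) = (6761·6761+345·364·364, 6761·364+364·6761) = (91422241,4922008)
n=3: (91422241,4922008)∘(6761,364) = (6761·91422241+345·364·4922008, 6761·4922008+364·91422241) = (1236211536041,66555391812)
n=4: (1236211536041,66555391812)∘(6761,364) = (6761·1236211536041+345·364·66555391812, 6761·66555391812+364·1236211536041) = (16716052298924161,899962003159856)

6761 364
91422241 4922008
1236211536041 66555391812
16716052298924161 899962003159856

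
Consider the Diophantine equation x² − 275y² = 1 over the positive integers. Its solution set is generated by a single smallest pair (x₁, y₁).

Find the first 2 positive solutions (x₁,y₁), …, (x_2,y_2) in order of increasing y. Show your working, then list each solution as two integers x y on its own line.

d=275: √d = [16; 1,1,2,1,1,32] (ℓ=6, even), read p_5/q_5
k=0  a_k=16  p_k/q_k = 16/1
k=1  a_k=1  p_k/q_k = 17/1
…
k=3  a_k=2  p_k/q_k = 83/5
k=4  a_k=1  p_k/q_k = 116/7
k=5  a_k=1  p_k/q_k = 199/12
→ (199, 12).  Check: 199²=39601, 275·12²=39600, difference 1.
(199+12√275)^2 = 79201 + 4776√275

199 12
79201 4776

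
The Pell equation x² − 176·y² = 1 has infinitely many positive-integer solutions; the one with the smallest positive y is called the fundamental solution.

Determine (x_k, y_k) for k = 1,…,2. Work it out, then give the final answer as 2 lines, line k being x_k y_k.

199 15
79201 5970

√176 → a₀=13, period (3,1,3,26); ℓ=4 even so k=3
k=0  a_k=13  p_k/q_k = 13/1
…
k=2  a_k=1  p_k/q_k = 53/4
k=3  a_k=3  p_k/q_k = 199/15
→ (199, 15).  Check: 199²=39601, 176·15²=39600, difference 1.
(199+15√176)^2 = 79201 + 5970√176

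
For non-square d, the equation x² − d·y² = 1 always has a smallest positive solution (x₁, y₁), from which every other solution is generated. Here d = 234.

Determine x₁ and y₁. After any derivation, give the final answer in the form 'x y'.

[15; 3,2,1,2,1,2,3,30] for √234; ℓ=8 ⇒ convergent index 7
a_0=15:  p_0=15·1+0=15,  q_0=15·0+1=1
a_1=3:  p_1=3·15+1=46,  q_1=3·1+0=3
…
a_3=1:  p_3=1·107+46=153,  q_3=1·7+3=10
…
a_6=2:  p_6=2·566+413=1545,  q_6=2·37+27=101
a_7=3:  p_7=3·1545+566=5201,  q_7=3·101+37=340
fundamental: x₁=5201, y₁=340  (since 27050401 − 234·115600 = 1)

5201 340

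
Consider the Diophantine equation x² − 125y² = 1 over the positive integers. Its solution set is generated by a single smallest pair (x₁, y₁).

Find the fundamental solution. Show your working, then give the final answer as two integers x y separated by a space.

930249 83204

[11; 5,1,1,5,22] for √125; ℓ=5 ⇒ convergent index 9
step 0: (11, 1)  from 11·(1,0) + (0,1)
step 1: (56, 5)  from 5·(11,1) + (1,0)
step 2: (67, 6)  from 1·(56,5) + (11,1)
step 3: (123, 11)  from 1·(67,6) + (56,5)
step 4: (682, 61)  from 5·(123,11) + (67,6)
step 5: (15127, 1353)  from 22·(682,61) + (123,11)
step 6: (76317, 6826)  from 5·(15127,1353) + (682,61)
step 7: (91444, 8179)  from 1·(76317,6826) + (15127,1353)
step 8: (167761, 15005)  from 1·(91444,8179) + (76317,6826)
step 9: (930249, 83204)  from 5·(167761,15005) + (91444,8179)
fundamental: x₁=930249, y₁=83204  (since 865363202001 − 125·6922905616 = 1)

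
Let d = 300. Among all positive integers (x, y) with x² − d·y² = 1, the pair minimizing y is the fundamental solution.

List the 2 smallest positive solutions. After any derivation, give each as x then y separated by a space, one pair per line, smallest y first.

1351 78
3650401 210756

d=300: √d = [17; 3,8,3,34] (ℓ=4, even), read p_3/q_3
step 0: (17, 1)  from 17·(1,0) + (0,1)
step 1: (52, 3)  from 3·(17,1) + (1,0)
step 2: (433, 25)  from 8·(52,3) + (17,1)
step 3: (1351, 78)  from 3·(433,25) + (52,3)
→ (1351, 78).  Check: 1351²=1825201, 300·78²=1825200, difference 1.
k=2:  x_2 = 1351·1351+300·78·78 = 3650401,  y_2 = 1351·78+78·1351 = 210756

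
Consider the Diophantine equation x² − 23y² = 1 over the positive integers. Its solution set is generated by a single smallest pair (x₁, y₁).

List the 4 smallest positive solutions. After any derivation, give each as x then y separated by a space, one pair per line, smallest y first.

24 5
1151 240
55224 11515
2649601 552480

d=23: √d = [4; 1,3,1,8] (ℓ=4, even), read p_3/q_3
a_0=4:  p_0=4·1+0=4,  q_0=4·0+1=1
a_1=1:  p_1=1·4+1=5,  q_1=1·1+0=1
a_2=3:  p_2=3·5+4=19,  q_2=3·1+1=4
a_3=1:  p_3=1·19+5=24,  q_3=1·4+1=5
(x₁, y₁) = (24, 5);  24² − 23·5² = 1 ✓
k=2:  x_2 = 24·24+23·5·5 = 1151,  y_2 = 24·5+5·24 = 240
k=3:  x_3 = 24·1151+23·5·240 = 55224,  y_3 = 24·240+5·1151 = 11515
k=4:  x_4 = 24·55224+23·5·11515 = 2649601,  y_4 = 24·11515+5·55224 = 552480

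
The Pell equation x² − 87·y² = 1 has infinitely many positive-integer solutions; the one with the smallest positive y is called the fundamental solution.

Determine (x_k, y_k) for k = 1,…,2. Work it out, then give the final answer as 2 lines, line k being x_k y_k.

[9; 3,18] for √87; ℓ=2 ⇒ convergent index 1
step 0: (9, 1)  from 9·(1,0) + (0,1)
step 1: (28, 3)  from 3·(9,1) + (1,0)
fundamental: x₁=28, y₁=3  (since 784 − 87·9 = 1)
n=2: (28,3)∘(28,3) = (28·28+87·3·3, 28·3+3·28) = (1567,168)

28 3
1567 168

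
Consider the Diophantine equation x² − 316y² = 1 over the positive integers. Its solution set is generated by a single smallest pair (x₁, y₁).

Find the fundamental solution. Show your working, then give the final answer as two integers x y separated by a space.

d=316: √d = [17; 1,3,2,8,2,3,1,34] (ℓ=8, even), read p_7/q_7
k=0  a_k=17  p_k/q_k = 17/1
k=1  a_k=1  p_k/q_k = 18/1
k=2  a_k=3  p_k/q_k = 71/4
k=3  a_k=2  p_k/q_k = 160/9
k=4  a_k=8  p_k/q_k = 1351/76
k=5  a_k=2  p_k/q_k = 2862/161
k=6  a_k=3  p_k/q_k = 9937/559
k=7  a_k=1  p_k/q_k = 12799/720
→ (12799, 720).  Check: 12799²=163814401, 316·720²=163814400, difference 1.

12799 720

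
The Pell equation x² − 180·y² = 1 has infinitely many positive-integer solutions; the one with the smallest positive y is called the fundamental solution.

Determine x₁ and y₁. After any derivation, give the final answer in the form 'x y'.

161 12

[13; 2,2,2,26] for √180; ℓ=4 ⇒ convergent index 3
k=0  a_k=13  p_k/q_k = 13/1
…
k=2  a_k=2  p_k/q_k = 67/5
k=3  a_k=2  p_k/q_k = 161/12
→ (161, 12).  Check: 161²=25921, 180·12²=25920, difference 1.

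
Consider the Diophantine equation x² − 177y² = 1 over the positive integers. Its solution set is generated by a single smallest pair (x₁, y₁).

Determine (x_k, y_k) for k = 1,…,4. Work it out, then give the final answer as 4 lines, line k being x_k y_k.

d=177: √d = [13; 3,3,2,8,2,3,3,26] (ℓ=8, even), read p_7/q_7
a_0=13:  p_0=13·1+0=13,  q_0=13·0+1=1
a_1=3:  p_1=3·13+1=40,  q_1=3·1+0=3
…
a_4=8:  p_4=8·306+133=2581,  q_4=8·23+10=194
…
a_6=3:  p_6=3·5468+2581=18985,  q_6=3·411+194=1427
a_7=3:  p_7=3·18985+5468=62423,  q_7=3·1427+411=4692
(x₁, y₁) = (62423, 4692);  62423² − 177·4692² = 1 ✓
k=2:  x_2 = 62423·62423+177·4692·4692 = 7793261857,  y_2 = 62423·4692+4692·62423 = 585777432
k=3:  x_3 = 62423·7793261857+177·4692·585777432 = 972957569736599,  y_3 = 62423·585777432+4692·7793261857 = 73131969270780
k=4:  x_4 = 62423·972957569736599+177·4692·73131969270780 = 121469860743542176897,  y_4 = 62423·73131969270780+4692·972957569736599 = 9130233834994022448

62423 4692
7793261857 585777432
972957569736599 73131969270780
121469860743542176897 9130233834994022448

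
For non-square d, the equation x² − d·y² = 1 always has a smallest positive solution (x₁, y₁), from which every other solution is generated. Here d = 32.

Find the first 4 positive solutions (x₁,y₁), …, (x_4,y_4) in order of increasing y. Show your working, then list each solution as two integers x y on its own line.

√32 → a₀=5, period (1,1,1,10); ℓ=4 even so k=3
i=0: a=5 ⇒ p=5, q=1
…
i=2: a=1 ⇒ p=11, q=2
i=3: a=1 ⇒ p=17, q=3
(x₁, y₁) = (17, 3);  17² − 32·3² = 1 ✓
n=2: (17,3)∘(17,3) = (17·17+32·3·3, 17·3+3·17) = (577,102)
n=3: (577,102)∘(17,3) = (17·577+32·3·102, 17·102+3·577) = (19601,3465)
n=4: (19601,3465)∘(17,3) = (17·19601+32·3·3465, 17·3465+3·19601) = (665857,117708)

17 3
577 102
19601 3465
665857 117708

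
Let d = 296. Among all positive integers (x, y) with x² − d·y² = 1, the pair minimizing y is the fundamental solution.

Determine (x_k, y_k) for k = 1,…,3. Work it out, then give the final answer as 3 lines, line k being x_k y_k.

3699 215
27365201 1590570
202447753299 11767036645

√296 = [17; 4,1,7,1,4,34, …], period ℓ=6 (even) → k=5
step 0: (17, 1)  from 17·(1,0) + (0,1)
step 1: (69, 4)  from 4·(17,1) + (1,0)
step 2: (86, 5)  from 1·(69,4) + (17,1)
step 3: (671, 39)  from 7·(86,5) + (69,4)
step 4: (757, 44)  from 1·(671,39) + (86,5)
step 5: (3699, 215)  from 4·(757,44) + (671,39)
(x₁, y₁) = (3699, 215);  3699² − 296·215² = 1 ✓
(x_2, y_2) = (3699·3699 + 296·215·215, 3699·215 + 215·3699) = (27365201, 1590570)
(x_3, y_3) = (3699·27365201 + 296·215·1590570, 3699·1590570 + 215·27365201) = (202447753299, 11767036645)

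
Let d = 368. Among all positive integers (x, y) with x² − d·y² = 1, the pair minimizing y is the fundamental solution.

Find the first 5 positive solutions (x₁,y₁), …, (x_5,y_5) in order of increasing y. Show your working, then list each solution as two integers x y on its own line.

1151 60
2649601 138120
6099380351 317952180
14040770918401 731925780240
32321848554778751 1684892828160300

√368 = [19; 5,2,5,38, …], period ℓ=4 (even) → k=3
i=0: a=19 ⇒ p=19, q=1
…
i=2: a=2 ⇒ p=211, q=11
i=3: a=5 ⇒ p=1151, q=60
fundamental: x₁=1151, y₁=60  (since 1324801 − 368·3600 = 1)
(x_2, y_2) = (1151·1151 + 368·60·60, 1151·60 + 60·1151) = (2649601, 138120)
(x_3, y_3) = (1151·2649601 + 368·60·138120, 1151·138120 + 60·2649601) = (6099380351, 317952180)
(x_4, y_4) = (1151·6099380351 + 368·60·317952180, 1151·317952180 + 60·6099380351) = (14040770918401, 731925780240)
(x_5, y_5) = (1151·14040770918401 + 368·60·731925780240, 1151·731925780240 + 60·14040770918401) = (32321848554778751, 1684892828160300)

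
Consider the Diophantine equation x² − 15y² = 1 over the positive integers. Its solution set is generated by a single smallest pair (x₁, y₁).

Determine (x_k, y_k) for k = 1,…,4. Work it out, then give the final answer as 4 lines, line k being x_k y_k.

√15 → a₀=3, period (1,6); ℓ=2 even so k=1
i=0: a=3 ⇒ p=3, q=1
i=1: a=1 ⇒ p=4, q=1
(x₁, y₁) = (4, 1);  4² − 15·1² = 1 ✓
k=2:  x_2 = 4·4+15·1·1 = 31,  y_2 = 4·1+1·4 = 8
k=3:  x_3 = 4·31+15·1·8 = 244,  y_3 = 4·8+1·31 = 63
k=4:  x_4 = 4·244+15·1·63 = 1921,  y_4 = 4·63+1·244 = 496

4 1
31 8
244 63
1921 496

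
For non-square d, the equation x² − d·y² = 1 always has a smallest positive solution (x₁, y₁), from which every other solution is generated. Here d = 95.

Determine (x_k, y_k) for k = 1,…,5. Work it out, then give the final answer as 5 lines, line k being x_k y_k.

d=95: √d = [9; 1,2,1,18] (ℓ=4, even), read p_3/q_3
a_0=9:  p_0=9·1+0=9,  q_0=9·0+1=1
…
a_2=2:  p_2=2·10+9=29,  q_2=2·1+1=3
a_3=1:  p_3=1·29+10=39,  q_3=1·3+1=4
fundamental: x₁=39, y₁=4  (since 1521 − 95·16 = 1)
k=2:  x_2 = 39·39+95·4·4 = 3041,  y_2 = 39·4+4·39 = 312
k=3:  x_3 = 39·3041+95·4·312 = 237159,  y_3 = 39·312+4·3041 = 24332
k=4:  x_4 = 39·237159+95·4·24332 = 18495361,  y_4 = 39·24332+4·237159 = 1897584
k=5:  x_5 = 39·18495361+95·4·1897584 = 1442400999,  y_5 = 39·1897584+4·18495361 = 147987220

39 4
3041 312
237159 24332
18495361 1897584
1442400999 147987220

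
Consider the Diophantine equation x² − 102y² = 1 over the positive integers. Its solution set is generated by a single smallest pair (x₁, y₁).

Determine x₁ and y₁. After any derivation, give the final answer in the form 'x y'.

101 10

√102 → a₀=10, period (10,20); ℓ=2 even so k=1
step 0: (10, 1)  from 10·(1,0) + (0,1)
step 1: (101, 10)  from 10·(10,1) + (1,0)
→ (101, 10).  Check: 101²=10201, 102·10²=10200, difference 1.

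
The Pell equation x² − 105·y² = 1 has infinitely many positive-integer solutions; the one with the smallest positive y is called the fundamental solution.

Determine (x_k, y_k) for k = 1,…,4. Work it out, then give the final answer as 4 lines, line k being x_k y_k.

41 4
3361 328
275561 26892
22592641 2204816

√105 = [10; 4,20, …], period ℓ=2 (even) → k=1
i=0: a=10 ⇒ p=10, q=1
i=1: a=4 ⇒ p=41, q=4
(x₁, y₁) = (41, 4);  41² − 105·4² = 1 ✓
(x_2, y_2) = (41·41 + 105·4·4, 41·4 + 4·41) = (3361, 328)
(x_3, y_3) = (41·3361 + 105·4·328, 41·328 + 4·3361) = (275561, 26892)
(x_4, y_4) = (41·275561 + 105·4·26892, 41·26892 + 4·275561) = (22592641, 2204816)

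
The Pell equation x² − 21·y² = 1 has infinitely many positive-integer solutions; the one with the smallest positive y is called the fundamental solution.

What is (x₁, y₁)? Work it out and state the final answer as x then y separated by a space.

√21 → a₀=4, period (1,1,2,1,1,8); ℓ=6 even so k=5
a_0=4:  p_0=4·1+0=4,  q_0=4·0+1=1
…
a_2=1:  p_2=1·5+4=9,  q_2=1·1+1=2
a_3=2:  p_3=2·9+5=23,  q_3=2·2+1=5
a_4=1:  p_4=1·23+9=32,  q_4=1·5+2=7
a_5=1:  p_5=1·32+23=55,  q_5=1·7+5=12
(x₁, y₁) = (55, 12);  55² − 21·12² = 1 ✓

55 12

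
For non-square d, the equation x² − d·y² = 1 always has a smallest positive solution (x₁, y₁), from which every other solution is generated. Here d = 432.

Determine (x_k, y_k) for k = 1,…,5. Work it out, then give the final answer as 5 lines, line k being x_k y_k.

1351 65
3650401 175630
9863382151 474552195
26650854921601 1282239855260
72010600134783751 3464611614360325

d=432: √d = [20; 1,3,1,1,1,3,1,40] (ℓ=8, even), read p_7/q_7
a_0=20:  p_0=20·1+0=20,  q_0=20·0+1=1
a_1=1:  p_1=1·20+1=21,  q_1=1·1+0=1
a_2=3:  p_2=3·21+20=83,  q_2=3·1+1=4
…
a_4=1:  p_4=1·104+83=187,  q_4=1·5+4=9
…
a_6=3:  p_6=3·291+187=1060,  q_6=3·14+9=51
a_7=1:  p_7=1·1060+291=1351,  q_7=1·51+14=65
→ (1351, 65).  Check: 1351²=1825201, 432·65²=1825200, difference 1.
(1351+65√432)^2 = 3650401 + 175630√432
(1351+65√432)^3 = 9863382151 + 474552195√432
(1351+65√432)^4 = 26650854921601 + 1282239855260√432
(1351+65√432)^5 = 72010600134783751 + 3464611614360325√432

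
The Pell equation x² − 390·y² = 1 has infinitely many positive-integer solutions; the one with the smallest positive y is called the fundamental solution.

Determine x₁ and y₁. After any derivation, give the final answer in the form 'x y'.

√390 = [19; 1,2,1,38, …], period ℓ=4 (even) → k=3
step 0: (19, 1)  from 19·(1,0) + (0,1)
step 1: (20, 1)  from 1·(19,1) + (1,0)
step 2: (59, 3)  from 2·(20,1) + (19,1)
step 3: (79, 4)  from 1·(59,3) + (20,1)
(x₁, y₁) = (79, 4);  79² − 390·4² = 1 ✓

79 4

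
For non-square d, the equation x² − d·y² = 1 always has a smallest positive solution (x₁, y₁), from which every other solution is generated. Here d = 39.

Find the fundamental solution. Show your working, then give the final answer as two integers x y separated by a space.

d=39: √d = [6; 4,12] (ℓ=2, even), read p_1/q_1
a_0=6:  p_0=6·1+0=6,  q_0=6·0+1=1
a_1=4:  p_1=4·6+1=25,  q_1=4·1+0=4
fundamental: x₁=25, y₁=4  (since 625 − 39·16 = 1)

25 4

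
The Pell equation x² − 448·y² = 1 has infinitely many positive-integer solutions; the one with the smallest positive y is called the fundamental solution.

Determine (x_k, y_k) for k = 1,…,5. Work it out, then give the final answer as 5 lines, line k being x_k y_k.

[21; 6,42] for √448; ℓ=2 ⇒ convergent index 1
a_0=21:  p_0=21·1+0=21,  q_0=21·0+1=1
a_1=6:  p_1=6·21+1=127,  q_1=6·1+0=6
→ (127, 6).  Check: 127²=16129, 448·6²=16128, difference 1.
(127+6√448)^2 = 32257 + 1524√448
(127+6√448)^3 = 8193151 + 387090√448
(127+6√448)^4 = 2081028097 + 98319336√448
(127+6√448)^5 = 528572943487 + 24972724254√448

127 6
32257 1524
8193151 387090
2081028097 98319336
528572943487 24972724254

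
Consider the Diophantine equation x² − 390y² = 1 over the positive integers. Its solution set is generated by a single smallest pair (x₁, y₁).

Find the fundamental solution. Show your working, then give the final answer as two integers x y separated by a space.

√390 → a₀=19, period (1,2,1,38); ℓ=4 even so k=3
i=0: a=19 ⇒ p=19, q=1
…
i=2: a=2 ⇒ p=59, q=3
i=3: a=1 ⇒ p=79, q=4
(x₁, y₁) = (79, 4);  79² − 390·4² = 1 ✓

79 4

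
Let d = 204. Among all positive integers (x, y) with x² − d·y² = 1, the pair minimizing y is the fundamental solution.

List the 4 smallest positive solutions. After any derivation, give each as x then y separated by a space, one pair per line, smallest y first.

[14; 3,1,1,6,1,1,3,28] for √204; ℓ=8 ⇒ convergent index 7
step 0: (14, 1)  from 14·(1,0) + (0,1)
step 1: (43, 3)  from 3·(14,1) + (1,0)
step 2: (57, 4)  from 1·(43,3) + (14,1)
step 3: (100, 7)  from 1·(57,4) + (43,3)
…
step 5: (757, 53)  from 1·(657,46) + (100,7)
step 6: (1414, 99)  from 1·(757,53) + (657,46)
step 7: (4999, 350)  from 3·(1414,99) + (757,53)
fundamental: x₁=4999, y₁=350  (since 24990001 − 204·122500 = 1)
(x_2, y_2) = (4999·4999 + 204·350·350, 4999·350 + 350·4999) = (49980001, 3499300)
(x_3, y_3) = (4999·49980001 + 204·350·3499300, 4999·3499300 + 350·49980001) = (499700044999, 34986001050)
(x_4, y_4) = (4999·499700044999 + 204·350·34986001050, 4999·34986001050 + 350·499700044999) = (4996000999920001, 349790034998600)

4999 350
49980001 3499300
499700044999 34986001050
4996000999920001 349790034998600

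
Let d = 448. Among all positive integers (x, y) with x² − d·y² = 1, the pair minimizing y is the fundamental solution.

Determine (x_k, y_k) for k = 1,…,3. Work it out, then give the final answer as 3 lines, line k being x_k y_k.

127 6
32257 1524
8193151 387090

√448 = [21; 6,42, …], period ℓ=2 (even) → k=1
step 0: (21, 1)  from 21·(1,0) + (0,1)
step 1: (127, 6)  from 6·(21,1) + (1,0)
→ (127, 6).  Check: 127²=16129, 448·6²=16128, difference 1.
(x_2, y_2) = (127·127 + 448·6·6, 127·6 + 6·127) = (32257, 1524)
(x_3, y_3) = (127·32257 + 448·6·1524, 127·1524 + 6·32257) = (8193151, 387090)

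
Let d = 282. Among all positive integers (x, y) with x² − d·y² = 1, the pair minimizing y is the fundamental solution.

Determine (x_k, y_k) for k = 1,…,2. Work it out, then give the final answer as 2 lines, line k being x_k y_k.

2351 140
11054401 658280

d=282: √d = [16; 1,3,1,4,1,3,1,32] (ℓ=8, even), read p_7/q_7
step 0: (16, 1)  from 16·(1,0) + (0,1)
step 1: (17, 1)  from 1·(16,1) + (1,0)
step 2: (67, 4)  from 3·(17,1) + (16,1)
step 3: (84, 5)  from 1·(67,4) + (17,1)
step 4: (403, 24)  from 4·(84,5) + (67,4)
step 5: (487, 29)  from 1·(403,24) + (84,5)
step 6: (1864, 111)  from 3·(487,29) + (403,24)
step 7: (2351, 140)  from 1·(1864,111) + (487,29)
fundamental: x₁=2351, y₁=140  (since 5527201 − 282·19600 = 1)
(2351+140√282)^2 = 11054401 + 658280√282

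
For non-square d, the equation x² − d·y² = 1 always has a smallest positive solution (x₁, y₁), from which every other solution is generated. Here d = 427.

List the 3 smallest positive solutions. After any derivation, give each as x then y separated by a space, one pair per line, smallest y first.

62 3
7687 372
953126 46125

[20; 1,1,1,40] for √427; ℓ=4 ⇒ convergent index 3
step 0: (20, 1)  from 20·(1,0) + (0,1)
step 1: (21, 1)  from 1·(20,1) + (1,0)
step 2: (41, 2)  from 1·(21,1) + (20,1)
step 3: (62, 3)  from 1·(41,2) + (21,1)
fundamental: x₁=62, y₁=3  (since 3844 − 427·9 = 1)
k=2:  x_2 = 62·62+427·3·3 = 7687,  y_2 = 62·3+3·62 = 372
k=3:  x_3 = 62·7687+427·3·372 = 953126,  y_3 = 62·372+3·7687 = 46125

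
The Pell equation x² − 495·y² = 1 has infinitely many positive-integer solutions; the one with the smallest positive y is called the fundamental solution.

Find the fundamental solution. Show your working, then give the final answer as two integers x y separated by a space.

89 4

d=495: √d = [22; 4,44] (ℓ=2, even), read p_1/q_1
a_0=22:  p_0=22·1+0=22,  q_0=22·0+1=1
a_1=4:  p_1=4·22+1=89,  q_1=4·1+0=4
→ (89, 4).  Check: 89²=7921, 495·4²=7920, difference 1.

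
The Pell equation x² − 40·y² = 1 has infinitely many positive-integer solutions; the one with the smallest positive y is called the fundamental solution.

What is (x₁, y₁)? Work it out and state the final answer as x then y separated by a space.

d=40: √d = [6; 3,12] (ℓ=2, even), read p_1/q_1
a_0=6:  p_0=6·1+0=6,  q_0=6·0+1=1
a_1=3:  p_1=3·6+1=19,  q_1=3·1+0=3
fundamental: x₁=19, y₁=3  (since 361 − 40·9 = 1)

19 3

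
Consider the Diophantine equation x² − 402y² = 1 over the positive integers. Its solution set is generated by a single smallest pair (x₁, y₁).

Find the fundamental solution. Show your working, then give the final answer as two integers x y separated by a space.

√402 = [20; 20,40, …], period ℓ=2 (even) → k=1
a_0=20:  p_0=20·1+0=20,  q_0=20·0+1=1
a_1=20:  p_1=20·20+1=401,  q_1=20·1+0=20
→ (401, 20).  Check: 401²=160801, 402·20²=160800, difference 1.

401 20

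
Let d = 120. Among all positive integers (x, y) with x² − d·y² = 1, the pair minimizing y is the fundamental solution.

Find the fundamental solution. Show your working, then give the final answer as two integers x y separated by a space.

11 1

[10; 1,20] for √120; ℓ=2 ⇒ convergent index 1
i=0: a=10 ⇒ p=10, q=1
i=1: a=1 ⇒ p=11, q=1
fundamental: x₁=11, y₁=1  (since 121 − 120·1 = 1)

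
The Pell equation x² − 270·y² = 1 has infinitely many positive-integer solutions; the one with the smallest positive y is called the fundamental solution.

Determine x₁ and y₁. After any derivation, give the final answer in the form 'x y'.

5291 322

√270 = [16; 2,3,6,3,2,32, …], period ℓ=6 (even) → k=5
a_0=16:  p_0=16·1+0=16,  q_0=16·0+1=1
…
a_2=3:  p_2=3·33+16=115,  q_2=3·2+1=7
a_3=6:  p_3=6·115+33=723,  q_3=6·7+2=44
a_4=3:  p_4=3·723+115=2284,  q_4=3·44+7=139
a_5=2:  p_5=2·2284+723=5291,  q_5=2·139+44=322
(x₁, y₁) = (5291, 322);  5291² − 270·322² = 1 ✓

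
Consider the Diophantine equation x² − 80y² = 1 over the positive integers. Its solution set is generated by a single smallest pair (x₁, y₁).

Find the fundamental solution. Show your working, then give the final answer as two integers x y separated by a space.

[8; 1,16] for √80; ℓ=2 ⇒ convergent index 1
i=0: a=8 ⇒ p=8, q=1
i=1: a=1 ⇒ p=9, q=1
→ (9, 1).  Check: 9²=81, 80·1²=80, difference 1.

9 1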